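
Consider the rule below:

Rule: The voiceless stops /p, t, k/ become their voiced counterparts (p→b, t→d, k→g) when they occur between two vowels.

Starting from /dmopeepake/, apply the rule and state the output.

dmobeebage

/p/ is a voiceless stop between vowels /o/ and /e/, so it voices to [b].
/p/ is a voiceless stop between vowels /e/ and /a/, so it voices to [b].
/k/ is a voiceless stop between vowels /a/ and /e/, so it voices to [g].
Surface form: [dmobeebage].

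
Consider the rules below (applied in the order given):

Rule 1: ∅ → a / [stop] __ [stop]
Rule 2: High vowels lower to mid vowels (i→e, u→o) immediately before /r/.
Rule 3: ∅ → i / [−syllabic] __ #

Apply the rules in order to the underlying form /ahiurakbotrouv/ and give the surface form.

ahiorakabotrouvi

Rule 1 (stop-cluster a-epenthesis): /k/ and /b/ form a stop–stop cluster, so [a] is inserted between them. /ahiurakbotrouv/ → ahiurakabotrouv.
Rule 2 (pre-rhotic lowering): /u/ is a high vowel immediately before /r/, so it lowers to [o]. /ahiurakabotrouv/ → ahiorakabotrouv.
Rule 3 (final i-epenthesis): the form ends in the consonant /v/, so [i] is inserted word-finally. /ahiorakabotrouv/ → ahiorakabotrouvi.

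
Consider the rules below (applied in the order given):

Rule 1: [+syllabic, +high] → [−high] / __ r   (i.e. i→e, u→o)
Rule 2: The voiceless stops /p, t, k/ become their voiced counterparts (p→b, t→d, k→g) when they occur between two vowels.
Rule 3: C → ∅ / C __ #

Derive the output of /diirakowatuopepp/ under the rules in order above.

dieragowaduobep

Rule 1 (pre-rhotic lowering): /i/ is a high vowel immediately before /r/, so it lowers to [e]. /diirakowatuopepp/ → dierakowatuopepp.
Rule 2 (intervocalic voicing): /k/ is a voiceless stop between vowels /a/ and /o/, so it voices to [g]. /t/ is a voiceless stop between vowels /a/ and /u/, so it voices to [d]. /p/ is a voiceless stop between vowels /o/ and /e/, so it voices to [b]. /dierakowatuopepp/ → dieragowaduobepp.
Rule 3 (final cluster simplification): /p/ is the second consonant of a word-final cluster /pp/, so it deletes. /dieragowaduobepp/ → dieragowaduobep.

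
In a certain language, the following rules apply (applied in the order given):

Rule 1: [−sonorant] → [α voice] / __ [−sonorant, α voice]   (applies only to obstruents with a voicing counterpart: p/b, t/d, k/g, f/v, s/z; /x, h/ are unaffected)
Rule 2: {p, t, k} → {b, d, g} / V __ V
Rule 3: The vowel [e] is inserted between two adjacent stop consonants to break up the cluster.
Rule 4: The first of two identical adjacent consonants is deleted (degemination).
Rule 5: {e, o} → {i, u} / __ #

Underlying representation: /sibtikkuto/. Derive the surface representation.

sipetikekudu

Rule 1 (regressive voicing assimilation): /b/ precedes the voiceless obstruent /t/, so it devoices to [p] by assimilation. /sibtikkuto/ → siptikkuto.
Rule 2 (intervocalic voicing): /t/ is a voiceless stop between vowels /u/ and /o/, so it voices to [d]. /siptikkuto/ → siptikkudo.
Rule 3 (stop-cluster e-epenthesis): /p/ and /t/ form a stop–stop cluster, so [e] is inserted between them. /k/ and /k/ form a stop–stop cluster, so [e] is inserted between them. /siptikkudo/ → sipetikekudo.
Rule 4 (degemination): no segment meets the environment; /sipetikekudo/ is unchanged.
Rule 5 (final vowel raising): /o/ is a mid vowel in word-final position, so it raises to [u]. /sipetikekudo/ → sipetikekudu.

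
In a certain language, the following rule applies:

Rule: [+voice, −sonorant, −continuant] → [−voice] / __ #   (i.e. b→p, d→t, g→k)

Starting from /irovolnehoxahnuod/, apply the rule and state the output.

/d/ is a voiced stop in word-final position, so it devoices to [t].
Surface form: [irovolnehoxahnuot].

irovolnehoxahnuot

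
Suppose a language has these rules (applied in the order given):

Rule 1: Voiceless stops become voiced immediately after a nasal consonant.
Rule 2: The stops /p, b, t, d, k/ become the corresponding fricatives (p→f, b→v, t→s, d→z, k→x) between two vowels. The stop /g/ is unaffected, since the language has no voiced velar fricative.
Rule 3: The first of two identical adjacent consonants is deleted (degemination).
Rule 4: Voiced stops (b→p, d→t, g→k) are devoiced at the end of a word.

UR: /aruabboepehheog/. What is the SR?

aruaboefeheok

Rule 1 (post-nasal voicing): no segment meets the environment; /aruabboepehheog/ is unchanged.
Rule 2 (intervocalic spirantization): /p/ is a stop between vowels /e/ and /e/, so it spirantizes to the fricative [f]. /aruabboepehheog/ → aruabboefehheog.
Rule 3 (degemination): /bb/ is a geminate; the first /b/ deletes. /hh/ is a geminate; the first /h/ deletes. /aruabboefehheog/ → aruaboefeheog.
Rule 4 (final devoicing): /g/ is a voiced stop in word-final position, so it devoices to [k]. /aruaboefeheog/ → aruaboefeheok.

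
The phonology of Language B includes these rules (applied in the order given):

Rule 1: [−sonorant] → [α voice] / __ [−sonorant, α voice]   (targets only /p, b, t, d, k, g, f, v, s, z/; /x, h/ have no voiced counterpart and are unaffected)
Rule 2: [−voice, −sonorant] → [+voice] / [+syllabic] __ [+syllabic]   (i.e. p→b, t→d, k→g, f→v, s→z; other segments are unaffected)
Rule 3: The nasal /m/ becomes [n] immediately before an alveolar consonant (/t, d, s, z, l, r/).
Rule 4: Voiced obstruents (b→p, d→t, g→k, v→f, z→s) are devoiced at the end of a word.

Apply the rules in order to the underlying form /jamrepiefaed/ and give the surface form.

Rule 1 (regressive voicing assimilation): no segment meets the environment; /jamrepiefaed/ is unchanged.
Rule 2 (intervocalic voicing): /p/ is a voiceless obstruent between vowels /e/ and /i/, so it voices to [b]. /f/ is a voiceless obstruent between vowels /e/ and /a/, so it voices to [v]. /jamrepiefaed/ → jamrebievaed.
Rule 3 (nasal place assimilation): /m/ precedes the alveolar consonant /r/, so it assimilates in place to [n]. /jamrebievaed/ → janrebievaed.
Rule 4 (final devoicing): /d/ is a voiced obstruent in word-final position, so it devoices to [t]. /janrebievaed/ → janrebievaet.

janrebievaet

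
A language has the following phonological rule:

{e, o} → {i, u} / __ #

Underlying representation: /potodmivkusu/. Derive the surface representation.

potodmivkusu

No segment of /potodmivkusu/ meets the structural description of the rule, so the form surfaces unchanged.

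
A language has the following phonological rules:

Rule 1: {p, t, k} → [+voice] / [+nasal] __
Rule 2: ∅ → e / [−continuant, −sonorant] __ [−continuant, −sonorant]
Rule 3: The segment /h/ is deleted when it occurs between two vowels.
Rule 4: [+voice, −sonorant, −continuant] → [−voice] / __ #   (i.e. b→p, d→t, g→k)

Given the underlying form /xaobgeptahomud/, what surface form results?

Rule 1 (post-nasal voicing): no segment meets the environment; /xaobgeptahomud/ is unchanged.
Rule 2 (stop-cluster e-epenthesis): /b/ and /g/ form a stop–stop cluster, so [e] is inserted between them. /p/ and /t/ form a stop–stop cluster, so [e] is inserted between them. /xaobgeptahomud/ → xaobegepetahomud.
Rule 3 (intervocalic h-deletion): /h/ occurs between vowels /a/ and /o/, so it deletes. /xaobegepetahomud/ → xaobegepetaomud.
Rule 4 (final devoicing): /d/ is a voiced stop in word-final position, so it devoices to [t]. /xaobegepetaomud/ → xaobegepetaomut.

xaobegepetaomut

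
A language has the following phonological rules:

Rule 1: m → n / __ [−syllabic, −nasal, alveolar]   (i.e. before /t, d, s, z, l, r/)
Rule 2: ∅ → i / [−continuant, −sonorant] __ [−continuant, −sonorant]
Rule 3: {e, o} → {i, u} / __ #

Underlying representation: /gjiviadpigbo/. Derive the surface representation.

Rule 1 (nasal place assimilation): no segment meets the environment; /gjiviadpigbo/ is unchanged.
Rule 2 (stop-cluster i-epenthesis): /d/ and /p/ form a stop–stop cluster, so [i] is inserted between them. /g/ and /b/ form a stop–stop cluster, so [i] is inserted between them. /gjiviadpigbo/ → gjiviadipigibo.
Rule 3 (final vowel raising): /o/ is a mid vowel in word-final position, so it raises to [u]. /gjiviadipigibo/ → gjiviadipigibu.

gjiviadipigibu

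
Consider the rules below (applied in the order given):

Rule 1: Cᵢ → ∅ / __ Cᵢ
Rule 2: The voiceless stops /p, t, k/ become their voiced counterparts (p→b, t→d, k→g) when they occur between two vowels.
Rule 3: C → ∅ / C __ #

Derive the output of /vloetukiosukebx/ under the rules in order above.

vloedugiosugeb

Rule 1 (degemination): no segment meets the environment; /vloetukiosukebx/ is unchanged.
Rule 2 (intervocalic voicing): /t/ is a voiceless stop between vowels /e/ and /u/, so it voices to [d]. /k/ is a voiceless stop between vowels /u/ and /i/, so it voices to [g]. /k/ is a voiceless stop between vowels /u/ and /e/, so it voices to [g]. /vloetukiosukebx/ → vloedugiosugebx.
Rule 3 (final cluster simplification): /x/ is the second consonant of a word-final cluster /bx/, so it deletes. /vloedugiosugebx/ → vloedugiosugeb.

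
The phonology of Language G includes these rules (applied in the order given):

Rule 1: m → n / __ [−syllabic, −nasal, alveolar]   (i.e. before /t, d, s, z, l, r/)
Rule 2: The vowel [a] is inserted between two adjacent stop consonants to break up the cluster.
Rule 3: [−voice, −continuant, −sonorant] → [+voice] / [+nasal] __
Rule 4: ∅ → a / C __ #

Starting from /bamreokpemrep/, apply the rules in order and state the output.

banreokapenrepa

Rule 1 (nasal place assimilation): /m/ precedes the alveolar consonant /r/, so it assimilates in place to [n]. /m/ precedes the alveolar consonant /r/, so it assimilates in place to [n]. /bamreokpemrep/ → banreokpenrep.
Rule 2 (stop-cluster a-epenthesis): /k/ and /p/ form a stop–stop cluster, so [a] is inserted between them. /banreokpenrep/ → banreokapenrep.
Rule 3 (post-nasal voicing): no segment meets the environment; /banreokapenrep/ is unchanged.
Rule 4 (final a-epenthesis): the form ends in the consonant /p/, so [a] is inserted word-finally. /banreokapenrep/ → banreokapenrepa.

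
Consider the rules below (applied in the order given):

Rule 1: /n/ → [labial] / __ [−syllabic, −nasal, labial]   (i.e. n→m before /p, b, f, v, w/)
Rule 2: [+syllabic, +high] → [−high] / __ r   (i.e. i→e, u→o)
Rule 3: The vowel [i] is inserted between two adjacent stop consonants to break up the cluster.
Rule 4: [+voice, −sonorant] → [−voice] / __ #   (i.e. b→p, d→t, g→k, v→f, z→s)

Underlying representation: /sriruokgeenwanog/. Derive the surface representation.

sreruokigeemwanok

Rule 1 (nasal place assimilation): /n/ precedes the labial consonant /w/, so it assimilates in place to [m]. /sriruokgeenwanog/ → sriruokgeemwanog.
Rule 2 (pre-rhotic lowering): /i/ is a high vowel immediately before /r/, so it lowers to [e]. /sriruokgeemwanog/ → sreruokgeemwanog.
Rule 3 (stop-cluster i-epenthesis): /k/ and /g/ form a stop–stop cluster, so [i] is inserted between them. /sreruokgeemwanog/ → sreruokigeemwanog.
Rule 4 (final devoicing): /g/ is a voiced obstruent in word-final position, so it devoices to [k]. /sreruokigeemwanog/ → sreruokigeemwanok.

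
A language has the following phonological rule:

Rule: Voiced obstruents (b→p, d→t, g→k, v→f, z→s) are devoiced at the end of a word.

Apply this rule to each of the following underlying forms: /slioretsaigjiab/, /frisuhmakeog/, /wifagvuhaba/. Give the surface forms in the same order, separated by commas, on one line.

/slioretsaigjiab/: /b/ is a voiced obstruent in word-final position, so it devoices to [p]. → [slioretsaigjiap].
/frisuhmakeog/: /g/ is a voiced obstruent in word-final position, so it devoices to [k]. → [frisuhmakeok].
/wifagvuhaba/: the rule's environment is not met; surfaces unchanged as [wifagvuhaba].

slioretsaigjiap, frisuhmakeok, wifagvuhaba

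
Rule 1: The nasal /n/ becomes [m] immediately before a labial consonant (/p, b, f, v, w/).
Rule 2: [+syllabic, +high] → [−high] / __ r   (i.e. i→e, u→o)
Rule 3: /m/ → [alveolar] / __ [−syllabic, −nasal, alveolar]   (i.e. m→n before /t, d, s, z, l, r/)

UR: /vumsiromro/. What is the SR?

vunseronro

Rule 1 (nasal place assimilation): no segment meets the environment; /vumsiromro/ is unchanged.
Rule 2 (pre-rhotic lowering): /i/ is a high vowel immediately before /r/, so it lowers to [e]. /vumsiromro/ → vumseromro.
Rule 3 (nasal place assimilation): /m/ precedes the alveolar consonant /s/, so it assimilates in place to [n]. /m/ precedes the alveolar consonant /r/, so it assimilates in place to [n]. /vumseromro/ → vunseronro.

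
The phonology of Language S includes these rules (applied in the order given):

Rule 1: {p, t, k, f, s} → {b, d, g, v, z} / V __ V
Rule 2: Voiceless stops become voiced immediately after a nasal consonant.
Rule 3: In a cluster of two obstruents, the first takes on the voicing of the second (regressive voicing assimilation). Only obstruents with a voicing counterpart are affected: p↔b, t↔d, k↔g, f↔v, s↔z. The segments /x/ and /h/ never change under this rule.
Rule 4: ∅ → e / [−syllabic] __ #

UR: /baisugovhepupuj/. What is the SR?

Rule 1 (intervocalic voicing): /s/ is a voiceless obstruent between vowels /i/ and /u/, so it voices to [z]. /p/ is a voiceless obstruent between vowels /e/ and /u/, so it voices to [b]. /p/ is a voiceless obstruent between vowels /u/ and /u/, so it voices to [b]. /baisugovhepupuj/ → baizugovhebubuj.
Rule 2 (post-nasal voicing): no segment meets the environment; /baizugovhebubuj/ is unchanged.
Rule 3 (regressive voicing assimilation): /v/ precedes the voiceless obstruent /h/, so it devoices to [f] by assimilation. /baizugovhebubuj/ → baizugofhebubuj.
Rule 4 (final e-epenthesis): the form ends in the consonant /j/, so [e] is inserted word-finally. /baizugofhebubuj/ → baizugofhebubuje.

baizugofhebubuje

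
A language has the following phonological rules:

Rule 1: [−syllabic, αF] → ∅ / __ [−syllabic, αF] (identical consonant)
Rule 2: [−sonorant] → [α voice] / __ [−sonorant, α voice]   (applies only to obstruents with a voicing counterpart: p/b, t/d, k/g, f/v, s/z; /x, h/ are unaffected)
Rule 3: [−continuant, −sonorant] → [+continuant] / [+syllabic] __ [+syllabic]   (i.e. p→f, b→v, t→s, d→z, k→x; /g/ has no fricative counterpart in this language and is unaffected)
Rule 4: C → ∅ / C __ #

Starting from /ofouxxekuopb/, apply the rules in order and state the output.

ofouxexuob

Rule 1 (degemination): /xx/ is a geminate; the first /x/ deletes. /ofouxxekuopb/ → ofouxekuopb.
Rule 2 (regressive voicing assimilation): /p/ precedes the voiced obstruent /b/, so it voices to [b] by assimilation. /ofouxekuopb/ → ofouxekuobb.
Rule 3 (intervocalic spirantization): /k/ is a stop between vowels /e/ and /u/, so it spirantizes to the fricative [x]. /ofouxekuobb/ → ofouxexuobb.
Rule 4 (final cluster simplification): /b/ is the second consonant of a word-final cluster /bb/, so it deletes. /ofouxexuobb/ → ofouxexuob.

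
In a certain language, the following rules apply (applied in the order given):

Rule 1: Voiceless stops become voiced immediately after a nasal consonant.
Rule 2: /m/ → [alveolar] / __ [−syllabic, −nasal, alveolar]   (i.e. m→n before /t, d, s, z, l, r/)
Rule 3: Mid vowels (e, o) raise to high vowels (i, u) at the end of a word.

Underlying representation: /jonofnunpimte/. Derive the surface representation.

jonofnunbindi

Rule 1 (post-nasal voicing): /p/ is a voiceless stop immediately after the nasal /n/, so it voices to [b]. /t/ is a voiceless stop immediately after the nasal /m/, so it voices to [d]. /jonofnunpimte/ → jonofnunbimde.
Rule 2 (nasal place assimilation): /m/ precedes the alveolar consonant /d/, so it assimilates in place to [n]. /jonofnunbimde/ → jonofnunbinde.
Rule 3 (final vowel raising): /e/ is a mid vowel in word-final position, so it raises to [i]. /jonofnunbinde/ → jonofnunbindi.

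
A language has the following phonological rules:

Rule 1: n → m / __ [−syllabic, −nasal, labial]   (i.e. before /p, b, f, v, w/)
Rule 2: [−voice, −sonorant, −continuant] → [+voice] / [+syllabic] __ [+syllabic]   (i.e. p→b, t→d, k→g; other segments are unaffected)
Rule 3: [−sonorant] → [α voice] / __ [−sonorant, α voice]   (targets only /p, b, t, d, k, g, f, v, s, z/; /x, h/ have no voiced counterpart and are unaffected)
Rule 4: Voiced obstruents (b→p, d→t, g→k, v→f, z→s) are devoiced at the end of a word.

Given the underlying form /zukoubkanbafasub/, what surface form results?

zugoupkambafasup

Rule 1 (nasal place assimilation): /n/ precedes the labial consonant /b/, so it assimilates in place to [m]. /zukoubkanbafasub/ → zukoubkambafasub.
Rule 2 (intervocalic voicing): /k/ is a voiceless stop between vowels /u/ and /o/, so it voices to [g]. /zukoubkambafasub/ → zugoubkambafasub.
Rule 3 (regressive voicing assimilation): /b/ precedes the voiceless obstruent /k/, so it devoices to [p] by assimilation. /zugoubkambafasub/ → zugoupkambafasub.
Rule 4 (final devoicing): /b/ is a voiced obstruent in word-final position, so it devoices to [p]. /zugoupkambafasub/ → zugoupkambafasup.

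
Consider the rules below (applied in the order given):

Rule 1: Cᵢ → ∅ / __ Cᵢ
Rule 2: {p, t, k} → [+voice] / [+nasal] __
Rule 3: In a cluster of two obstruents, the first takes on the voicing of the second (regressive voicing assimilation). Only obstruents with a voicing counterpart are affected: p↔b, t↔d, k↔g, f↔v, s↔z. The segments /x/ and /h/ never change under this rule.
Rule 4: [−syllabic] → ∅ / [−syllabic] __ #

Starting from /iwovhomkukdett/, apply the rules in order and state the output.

iwofhomgugdet

Rule 1 (degemination): /tt/ is a geminate; the first /t/ deletes. /iwovhomkukdett/ → iwovhomkukdet.
Rule 2 (post-nasal voicing): /k/ is a voiceless stop immediately after the nasal /m/, so it voices to [g]. /iwovhomkukdet/ → iwovhomgukdet.
Rule 3 (regressive voicing assimilation): /v/ precedes the voiceless obstruent /h/, so it devoices to [f] by assimilation. /k/ precedes the voiced obstruent /d/, so it voices to [g] by assimilation. /iwovhomgukdet/ → iwofhomgugdet.
Rule 4 (final cluster simplification): no segment meets the environment; /iwofhomgugdet/ is unchanged.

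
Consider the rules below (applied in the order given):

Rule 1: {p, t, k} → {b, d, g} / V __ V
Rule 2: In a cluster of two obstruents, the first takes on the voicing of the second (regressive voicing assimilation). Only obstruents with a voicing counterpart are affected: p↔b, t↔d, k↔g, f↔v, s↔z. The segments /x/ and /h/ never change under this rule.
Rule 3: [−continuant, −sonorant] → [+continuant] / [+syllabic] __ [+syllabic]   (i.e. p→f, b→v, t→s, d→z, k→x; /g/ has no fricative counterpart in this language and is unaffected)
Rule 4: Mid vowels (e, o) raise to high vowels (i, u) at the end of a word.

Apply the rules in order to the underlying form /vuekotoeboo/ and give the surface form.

vuegozoevou

Rule 1 (intervocalic voicing): /k/ is a voiceless stop between vowels /e/ and /o/, so it voices to [g]. /t/ is a voiceless stop between vowels /o/ and /o/, so it voices to [d]. /vuekotoeboo/ → vuegodoeboo.
Rule 2 (regressive voicing assimilation): no segment meets the environment; /vuegodoeboo/ is unchanged.
Rule 3 (intervocalic spirantization): /d/ is a stop between vowels /o/ and /o/, so it spirantizes to the fricative [z]. /b/ is a stop between vowels /e/ and /o/, so it spirantizes to the fricative [v]. /vuegodoeboo/ → vuegozoevoo.
Rule 4 (final vowel raising): /o/ is a mid vowel in word-final position, so it raises to [u]. /vuegozoevoo/ → vuegozoevou.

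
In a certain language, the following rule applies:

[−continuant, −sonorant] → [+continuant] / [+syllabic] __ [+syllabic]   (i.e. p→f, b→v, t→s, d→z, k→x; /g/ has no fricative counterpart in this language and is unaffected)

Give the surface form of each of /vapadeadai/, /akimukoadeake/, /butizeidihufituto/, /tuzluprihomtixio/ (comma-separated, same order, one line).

vafazeazai, aximuxoazeaxe, busizeizihufisuso, tuzluprihomtixio

/vapadeadai/: /p/ is a stop between vowels /a/ and /a/, so it spirantizes to the fricative [f]. /d/ is a stop between vowels /a/ and /e/, so it spirantizes to the fricative [z]. /d/ is a stop between vowels /a/ and /a/, so it spirantizes to the fricative [z]. → [vafazeazai].
/akimukoadeake/: /k/ is a stop between vowels /a/ and /i/, so it spirantizes to the fricative [x]. /k/ is a stop between vowels /u/ and /o/, so it spirantizes to the fricative [x]. /d/ is a stop between vowels /a/ and /e/, so it spirantizes to the fricative [z]. /k/ is a stop between vowels /a/ and /e/, so it spirantizes to the fricative [x]. → [aximuxoazeaxe].
/butizeidihufituto/: /t/ is a stop between vowels /u/ and /i/, so it spirantizes to the fricative [s]. /d/ is a stop between vowels /i/ and /i/, so it spirantizes to the fricative [z]. /t/ is a stop between vowels /i/ and /u/, so it spirantizes to the fricative [s]. /t/ is a stop between vowels /u/ and /o/, so it spirantizes to the fricative [s]. → [busizeizihufisuso].
/tuzluprihomtixio/: the rule's environment is not met; surfaces unchanged as [tuzluprihomtixio].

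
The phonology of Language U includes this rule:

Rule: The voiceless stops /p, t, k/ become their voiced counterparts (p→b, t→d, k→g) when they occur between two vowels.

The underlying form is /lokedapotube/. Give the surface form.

/k/ is a voiceless stop between vowels /o/ and /e/, so it voices to [g].
/p/ is a voiceless stop between vowels /a/ and /o/, so it voices to [b].
/t/ is a voiceless stop between vowels /o/ and /u/, so it voices to [d].
Surface form: [logedabodube].

logedabodube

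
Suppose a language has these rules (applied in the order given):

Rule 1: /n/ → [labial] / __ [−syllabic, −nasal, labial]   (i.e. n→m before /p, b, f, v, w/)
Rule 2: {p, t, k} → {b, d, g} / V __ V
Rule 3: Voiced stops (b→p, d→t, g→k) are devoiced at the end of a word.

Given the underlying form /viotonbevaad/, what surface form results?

viodombevaat

Rule 1 (nasal place assimilation): /n/ precedes the labial consonant /b/, so it assimilates in place to [m]. /viotonbevaad/ → viotombevaad.
Rule 2 (intervocalic voicing): /t/ is a voiceless stop between vowels /o/ and /o/, so it voices to [d]. /viotombevaad/ → viodombevaad.
Rule 3 (final devoicing): /d/ is a voiced stop in word-final position, so it devoices to [t]. /viodombevaad/ → viodombevaat.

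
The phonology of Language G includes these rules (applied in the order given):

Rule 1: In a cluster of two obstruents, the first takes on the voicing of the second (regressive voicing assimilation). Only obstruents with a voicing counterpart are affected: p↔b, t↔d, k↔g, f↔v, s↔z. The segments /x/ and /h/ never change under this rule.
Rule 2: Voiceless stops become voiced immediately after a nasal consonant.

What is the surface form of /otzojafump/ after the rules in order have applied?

odzojafumb

Rule 1 (regressive voicing assimilation): /t/ precedes the voiced obstruent /z/, so it voices to [d] by assimilation. /otzojafump/ → odzojafump.
Rule 2 (post-nasal voicing): /p/ is a voiceless stop immediately after the nasal /m/, so it voices to [b]. /odzojafump/ → odzojafumb.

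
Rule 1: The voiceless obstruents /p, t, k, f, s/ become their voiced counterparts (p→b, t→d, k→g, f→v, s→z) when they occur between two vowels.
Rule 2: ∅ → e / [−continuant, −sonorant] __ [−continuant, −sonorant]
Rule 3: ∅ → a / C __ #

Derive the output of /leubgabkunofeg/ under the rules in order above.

Rule 1 (intervocalic voicing): /f/ is a voiceless obstruent between vowels /o/ and /e/, so it voices to [v]. /leubgabkunofeg/ → leubgabkunoveg.
Rule 2 (stop-cluster e-epenthesis): /b/ and /g/ form a stop–stop cluster, so [e] is inserted between them. /b/ and /k/ form a stop–stop cluster, so [e] is inserted between them. /leubgabkunoveg/ → leubegabekunoveg.
Rule 3 (final a-epenthesis): the form ends in the consonant /g/, so [a] is inserted word-finally. /leubegabekunoveg/ → leubegabekunovega.

leubegabekunovega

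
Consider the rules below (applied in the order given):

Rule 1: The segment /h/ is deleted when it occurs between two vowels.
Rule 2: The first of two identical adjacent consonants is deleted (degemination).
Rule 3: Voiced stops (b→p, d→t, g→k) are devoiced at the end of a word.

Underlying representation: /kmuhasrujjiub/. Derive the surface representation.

Rule 1 (intervocalic h-deletion): /h/ occurs between vowels /u/ and /a/, so it deletes. /kmuhasrujjiub/ → kmuasrujjiub.
Rule 2 (degemination): /jj/ is a geminate; the first /j/ deletes. /kmuasrujjiub/ → kmuasrujiub.
Rule 3 (final devoicing): /b/ is a voiced stop in word-final position, so it devoices to [p]. /kmuasrujiub/ → kmuasrujiup.

kmuasrujiup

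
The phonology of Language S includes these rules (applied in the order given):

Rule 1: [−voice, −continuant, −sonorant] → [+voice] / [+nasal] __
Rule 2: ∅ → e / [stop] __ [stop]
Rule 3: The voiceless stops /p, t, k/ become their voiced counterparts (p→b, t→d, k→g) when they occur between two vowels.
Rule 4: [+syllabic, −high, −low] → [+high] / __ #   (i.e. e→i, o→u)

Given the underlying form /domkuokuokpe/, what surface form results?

domguoguogebi

Rule 1 (post-nasal voicing): /k/ is a voiceless stop immediately after the nasal /m/, so it voices to [g]. /domkuokuokpe/ → domguokuokpe.
Rule 2 (stop-cluster e-epenthesis): /k/ and /p/ form a stop–stop cluster, so [e] is inserted between them. /domguokuokpe/ → domguokuokepe.
Rule 3 (intervocalic voicing): /k/ is a voiceless stop between vowels /o/ and /u/, so it voices to [g]. /k/ is a voiceless stop between vowels /o/ and /e/, so it voices to [g]. /p/ is a voiceless stop between vowels /e/ and /e/, so it voices to [b]. /domguokuokepe/ → domguoguogebe.
Rule 4 (final vowel raising): /e/ is a mid vowel in word-final position, so it raises to [i]. /domguoguogebe/ → domguoguogebi.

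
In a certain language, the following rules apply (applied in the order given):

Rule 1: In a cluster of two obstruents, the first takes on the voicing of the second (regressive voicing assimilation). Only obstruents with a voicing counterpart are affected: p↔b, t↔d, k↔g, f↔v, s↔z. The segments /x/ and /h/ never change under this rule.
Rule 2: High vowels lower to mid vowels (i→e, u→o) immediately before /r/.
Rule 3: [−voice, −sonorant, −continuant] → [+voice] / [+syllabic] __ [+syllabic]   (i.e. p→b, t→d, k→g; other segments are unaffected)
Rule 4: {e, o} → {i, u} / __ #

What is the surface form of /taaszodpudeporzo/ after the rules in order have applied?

taazzotpudeborzu

Rule 1 (regressive voicing assimilation): /s/ precedes the voiced obstruent /z/, so it voices to [z] by assimilation. /d/ precedes the voiceless obstruent /p/, so it devoices to [t] by assimilation. /taaszodpudeporzo/ → taazzotpudeporzo.
Rule 2 (pre-rhotic lowering): no segment meets the environment; /taazzotpudeporzo/ is unchanged.
Rule 3 (intervocalic voicing): /p/ is a voiceless stop between vowels /e/ and /o/, so it voices to [b]. /taazzotpudeporzo/ → taazzotpudeborzo.
Rule 4 (final vowel raising): /o/ is a mid vowel in word-final position, so it raises to [u]. /taazzotpudeborzo/ → taazzotpudeborzu.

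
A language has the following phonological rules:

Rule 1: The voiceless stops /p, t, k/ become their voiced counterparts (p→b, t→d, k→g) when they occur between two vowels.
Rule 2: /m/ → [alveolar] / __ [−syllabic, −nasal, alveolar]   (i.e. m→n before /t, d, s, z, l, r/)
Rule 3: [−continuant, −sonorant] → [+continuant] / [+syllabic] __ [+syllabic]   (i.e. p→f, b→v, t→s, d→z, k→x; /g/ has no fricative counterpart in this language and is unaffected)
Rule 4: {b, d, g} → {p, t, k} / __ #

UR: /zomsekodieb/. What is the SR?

zonsegoziep

Rule 1 (intervocalic voicing): /k/ is a voiceless stop between vowels /e/ and /o/, so it voices to [g]. /zomsekodieb/ → zomsegodieb.
Rule 2 (nasal place assimilation): /m/ precedes the alveolar consonant /s/, so it assimilates in place to [n]. /zomsegodieb/ → zonsegodieb.
Rule 3 (intervocalic spirantization): /d/ is a stop between vowels /o/ and /i/, so it spirantizes to the fricative [z]. /zonsegodieb/ → zonsegozieb.
Rule 4 (final devoicing): /b/ is a voiced stop in word-final position, so it devoices to [p]. /zonsegozieb/ → zonsegoziep.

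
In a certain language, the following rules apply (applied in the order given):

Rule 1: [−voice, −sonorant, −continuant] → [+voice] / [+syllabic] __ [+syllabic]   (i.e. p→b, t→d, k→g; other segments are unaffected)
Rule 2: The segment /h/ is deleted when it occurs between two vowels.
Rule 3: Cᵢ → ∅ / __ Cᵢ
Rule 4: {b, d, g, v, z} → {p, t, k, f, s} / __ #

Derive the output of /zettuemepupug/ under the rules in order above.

Rule 1 (intervocalic voicing): /p/ is a voiceless stop between vowels /e/ and /u/, so it voices to [b]. /p/ is a voiceless stop between vowels /u/ and /u/, so it voices to [b]. /zettuemepupug/ → zettuemebubug.
Rule 2 (intervocalic h-deletion): no segment meets the environment; /zettuemebubug/ is unchanged.
Rule 3 (degemination): /tt/ is a geminate; the first /t/ deletes. /zettuemebubug/ → zetuemebubug.
Rule 4 (final devoicing): /g/ is a voiced obstruent in word-final position, so it devoices to [k]. /zetuemebubug/ → zetuemebubuk.

zetuemebubuk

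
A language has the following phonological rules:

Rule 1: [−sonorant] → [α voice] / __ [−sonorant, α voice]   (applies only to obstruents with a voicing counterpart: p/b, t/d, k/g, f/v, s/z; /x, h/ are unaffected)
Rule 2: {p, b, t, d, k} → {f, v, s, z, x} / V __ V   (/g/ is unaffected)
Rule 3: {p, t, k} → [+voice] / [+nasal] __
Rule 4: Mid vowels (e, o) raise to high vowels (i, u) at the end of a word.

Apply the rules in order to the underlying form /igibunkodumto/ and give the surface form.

igivungozumdu

Rule 1 (regressive voicing assimilation): no segment meets the environment; /igibunkodumto/ is unchanged.
Rule 2 (intervocalic spirantization): /b/ is a stop between vowels /i/ and /u/, so it spirantizes to the fricative [v]. /d/ is a stop between vowels /o/ and /u/, so it spirantizes to the fricative [z]. /igibunkodumto/ → igivunkozumto.
Rule 3 (post-nasal voicing): /k/ is a voiceless stop immediately after the nasal /n/, so it voices to [g]. /t/ is a voiceless stop immediately after the nasal /m/, so it voices to [d]. /igivunkozumto/ → igivungozumdo.
Rule 4 (final vowel raising): /o/ is a mid vowel in word-final position, so it raises to [u]. /igivungozumdo/ → igivungozumdu.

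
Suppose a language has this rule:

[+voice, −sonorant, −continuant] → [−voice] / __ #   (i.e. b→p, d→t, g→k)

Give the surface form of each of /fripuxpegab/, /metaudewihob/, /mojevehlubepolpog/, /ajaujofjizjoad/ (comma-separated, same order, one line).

fripuxpegap, metaudewihop, mojevehlubepolpok, ajaujofjizjoat

/fripuxpegab/: /b/ is a voiced stop in word-final position, so it devoices to [p]. → [fripuxpegap].
/metaudewihob/: /b/ is a voiced stop in word-final position, so it devoices to [p]. → [metaudewihop].
/mojevehlubepolpog/: /g/ is a voiced stop in word-final position, so it devoices to [k]. → [mojevehlubepolpok].
/ajaujofjizjoad/: /d/ is a voiced stop in word-final position, so it devoices to [t]. → [ajaujofjizjoat].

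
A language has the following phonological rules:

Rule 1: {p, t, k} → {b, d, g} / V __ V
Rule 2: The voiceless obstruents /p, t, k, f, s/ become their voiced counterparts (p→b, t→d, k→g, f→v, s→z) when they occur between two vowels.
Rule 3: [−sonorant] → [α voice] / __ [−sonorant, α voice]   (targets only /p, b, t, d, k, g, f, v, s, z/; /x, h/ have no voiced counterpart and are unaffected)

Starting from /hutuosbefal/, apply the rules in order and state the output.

Rule 1 (intervocalic voicing): /t/ is a voiceless stop between vowels /u/ and /u/, so it voices to [d]. /hutuosbefal/ → huduosbefal.
Rule 2 (intervocalic voicing): /f/ is a voiceless obstruent between vowels /e/ and /a/, so it voices to [v]. /huduosbefal/ → huduosbeval.
Rule 3 (regressive voicing assimilation): /s/ precedes the voiced obstruent /b/, so it voices to [z] by assimilation. /huduosbeval/ → huduozbeval.

huduozbeval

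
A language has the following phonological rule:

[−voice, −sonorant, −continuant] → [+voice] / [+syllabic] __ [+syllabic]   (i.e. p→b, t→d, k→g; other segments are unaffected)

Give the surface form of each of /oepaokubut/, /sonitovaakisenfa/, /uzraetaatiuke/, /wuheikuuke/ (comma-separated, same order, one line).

oebaogubut, sonidovaagisenfa, uzraedaadiuge, wuheiguuge

/oepaokubut/: /p/ is a voiceless stop between vowels /e/ and /a/, so it voices to [b]. /k/ is a voiceless stop between vowels /o/ and /u/, so it voices to [g]. → [oebaogubut].
/sonitovaakisenfa/: /t/ is a voiceless stop between vowels /i/ and /o/, so it voices to [d]. /k/ is a voiceless stop between vowels /a/ and /i/, so it voices to [g]. → [sonidovaagisenfa].
/uzraetaatiuke/: /t/ is a voiceless stop between vowels /e/ and /a/, so it voices to [d]. /t/ is a voiceless stop between vowels /a/ and /i/, so it voices to [d]. /k/ is a voiceless stop between vowels /u/ and /e/, so it voices to [g]. → [uzraedaadiuge].
/wuheikuuke/: /k/ is a voiceless stop between vowels /i/ and /u/, so it voices to [g]. /k/ is a voiceless stop between vowels /u/ and /e/, so it voices to [g]. → [wuheiguuge].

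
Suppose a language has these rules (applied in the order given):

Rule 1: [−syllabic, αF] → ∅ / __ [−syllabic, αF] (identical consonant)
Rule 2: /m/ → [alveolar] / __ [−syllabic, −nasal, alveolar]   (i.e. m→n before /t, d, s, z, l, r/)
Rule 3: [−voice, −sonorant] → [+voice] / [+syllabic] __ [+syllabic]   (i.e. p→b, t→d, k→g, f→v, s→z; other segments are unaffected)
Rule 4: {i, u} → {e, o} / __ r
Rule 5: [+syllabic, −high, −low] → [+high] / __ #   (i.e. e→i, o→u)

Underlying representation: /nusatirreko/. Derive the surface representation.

Rule 1 (degemination): /rr/ is a geminate; the first /r/ deletes. /nusatirreko/ → nusatireko.
Rule 2 (nasal place assimilation): no segment meets the environment; /nusatireko/ is unchanged.
Rule 3 (intervocalic voicing): /s/ is a voiceless obstruent between vowels /u/ and /a/, so it voices to [z]. /t/ is a voiceless obstruent between vowels /a/ and /i/, so it voices to [d]. /k/ is a voiceless obstruent between vowels /e/ and /o/, so it voices to [g]. /nusatireko/ → nuzadirego.
Rule 4 (pre-rhotic lowering): /i/ is a high vowel immediately before /r/, so it lowers to [e]. /nuzadirego/ → nuzaderego.
Rule 5 (final vowel raising): /o/ is a mid vowel in word-final position, so it raises to [u]. /nuzaderego/ → nuzaderegu.

nuzaderegu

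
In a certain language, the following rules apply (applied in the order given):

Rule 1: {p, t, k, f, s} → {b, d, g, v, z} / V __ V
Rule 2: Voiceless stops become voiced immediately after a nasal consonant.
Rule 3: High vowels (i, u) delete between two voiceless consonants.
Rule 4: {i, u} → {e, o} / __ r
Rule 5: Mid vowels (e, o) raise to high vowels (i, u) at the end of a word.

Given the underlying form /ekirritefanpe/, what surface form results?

Rule 1 (intervocalic voicing): /k/ is a voiceless obstruent between vowels /e/ and /i/, so it voices to [g]. /t/ is a voiceless obstruent between vowels /i/ and /e/, so it voices to [d]. /f/ is a voiceless obstruent between vowels /e/ and /a/, so it voices to [v]. /ekirritefanpe/ → egirridevanpe.
Rule 2 (post-nasal voicing): /p/ is a voiceless stop immediately after the nasal /n/, so it voices to [b]. /egirridevanpe/ → egirridevanbe.
Rule 3 (high vowel syncope): no segment meets the environment; /egirridevanbe/ is unchanged.
Rule 4 (pre-rhotic lowering): /i/ is a high vowel immediately before /r/, so it lowers to [e]. /egirridevanbe/ → egerridevanbe.
Rule 5 (final vowel raising): /e/ is a mid vowel in word-final position, so it raises to [i]. /egerridevanbe/ → egerridevanbi.

egerridevanbi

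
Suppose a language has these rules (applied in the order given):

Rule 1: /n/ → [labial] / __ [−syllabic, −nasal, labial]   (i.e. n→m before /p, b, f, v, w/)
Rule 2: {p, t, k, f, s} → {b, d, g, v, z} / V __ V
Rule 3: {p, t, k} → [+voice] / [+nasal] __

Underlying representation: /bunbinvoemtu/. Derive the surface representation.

Rule 1 (nasal place assimilation): /n/ precedes the labial consonant /b/, so it assimilates in place to [m]. /n/ precedes the labial consonant /v/, so it assimilates in place to [m]. /bunbinvoemtu/ → bumbimvoemtu.
Rule 2 (intervocalic voicing): no segment meets the environment; /bumbimvoemtu/ is unchanged.
Rule 3 (post-nasal voicing): /t/ is a voiceless stop immediately after the nasal /m/, so it voices to [d]. /bumbimvoemtu/ → bumbimvoemdu.

bumbimvoemdu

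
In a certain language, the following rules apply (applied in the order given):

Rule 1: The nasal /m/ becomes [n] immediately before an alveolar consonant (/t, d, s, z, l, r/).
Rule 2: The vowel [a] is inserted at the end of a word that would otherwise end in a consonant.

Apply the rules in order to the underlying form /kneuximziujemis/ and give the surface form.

kneuxinziujemisa

Rule 1 (nasal place assimilation): /m/ precedes the alveolar consonant /z/, so it assimilates in place to [n]. /kneuximziujemis/ → kneuxinziujemis.
Rule 2 (final a-epenthesis): the form ends in the consonant /s/, so [a] is inserted word-finally. /kneuxinziujemis/ → kneuxinziujemisa.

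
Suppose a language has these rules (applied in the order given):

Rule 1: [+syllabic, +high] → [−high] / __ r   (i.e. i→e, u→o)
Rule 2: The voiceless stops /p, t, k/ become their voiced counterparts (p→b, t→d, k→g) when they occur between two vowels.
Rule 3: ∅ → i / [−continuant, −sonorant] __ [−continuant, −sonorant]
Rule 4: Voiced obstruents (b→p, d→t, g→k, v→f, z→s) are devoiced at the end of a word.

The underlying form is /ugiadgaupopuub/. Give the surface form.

ugiadigaubobuup

Rule 1 (pre-rhotic lowering): no segment meets the environment; /ugiadgaupopuub/ is unchanged.
Rule 2 (intervocalic voicing): /p/ is a voiceless stop between vowels /u/ and /o/, so it voices to [b]. /p/ is a voiceless stop between vowels /o/ and /u/, so it voices to [b]. /ugiadgaupopuub/ → ugiadgaubobuub.
Rule 3 (stop-cluster i-epenthesis): /d/ and /g/ form a stop–stop cluster, so [i] is inserted between them. /ugiadgaubobuub/ → ugiadigaubobuub.
Rule 4 (final devoicing): /b/ is a voiced obstruent in word-final position, so it devoices to [p]. /ugiadigaubobuub/ → ugiadigaubobuup.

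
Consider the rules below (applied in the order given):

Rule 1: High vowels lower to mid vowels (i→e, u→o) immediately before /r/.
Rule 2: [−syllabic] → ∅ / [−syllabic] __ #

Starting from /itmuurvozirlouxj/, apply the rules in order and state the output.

Rule 1 (pre-rhotic lowering): /u/ is a high vowel immediately before /r/, so it lowers to [o]. /i/ is a high vowel immediately before /r/, so it lowers to [e]. /itmuurvozirlouxj/ → itmuorvozerlouxj.
Rule 2 (final cluster simplification): /j/ is the second consonant of a word-final cluster /xj/, so it deletes. /itmuorvozerlouxj/ → itmuorvozerloux.

itmuorvozerloux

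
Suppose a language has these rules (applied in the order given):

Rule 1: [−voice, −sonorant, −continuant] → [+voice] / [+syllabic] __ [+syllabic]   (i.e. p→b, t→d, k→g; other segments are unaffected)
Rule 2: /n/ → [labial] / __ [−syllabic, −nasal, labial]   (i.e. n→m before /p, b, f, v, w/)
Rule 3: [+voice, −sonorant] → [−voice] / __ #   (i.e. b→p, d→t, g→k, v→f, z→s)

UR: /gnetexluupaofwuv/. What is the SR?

gnedexluubaofwuf

Rule 1 (intervocalic voicing): /t/ is a voiceless stop between vowels /e/ and /e/, so it voices to [d]. /p/ is a voiceless stop between vowels /u/ and /a/, so it voices to [b]. /gnetexluupaofwuv/ → gnedexluubaofwuv.
Rule 2 (nasal place assimilation): no segment meets the environment; /gnedexluubaofwuv/ is unchanged.
Rule 3 (final devoicing): /v/ is a voiced obstruent in word-final position, so it devoices to [f]. /gnedexluubaofwuv/ → gnedexluubaofwuf.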